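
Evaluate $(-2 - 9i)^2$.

(a + bi)^2 = a^2 - b^2 + 2abi
= (-2)^2 - (-9)^2 + 2*(-2)*(-9)i
= -77 + 36i


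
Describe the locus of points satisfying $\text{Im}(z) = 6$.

Im(z) = y where z = x + yi; the equation y = 6 is satisfied by all points with that y-coordinate
Locus: Horizontal line y = 6


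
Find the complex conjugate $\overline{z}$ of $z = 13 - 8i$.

If z = a + bi, then conjugate(z) = a - bi
conjugate(13 - 8i) = 13 + 8i


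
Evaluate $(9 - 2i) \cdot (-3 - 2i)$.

(a1*a2 - b1*b2) + (a1*b2 + b1*a2)i
= (-27 - 4) + (-18 + 6)i
= -31 - 12i


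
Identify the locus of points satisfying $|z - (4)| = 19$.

|z - z0| = r describes a circle centered at z0 with radius r
Here z0 = 4 and r = 19
Locus: Circle centered at (4, 0) with radius 19


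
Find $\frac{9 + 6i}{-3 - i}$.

Multiply numerator and denominator by conjugate (-3 + i):
= (9 + 6i)(-3 + i) / ((-3)^2 + (-1)^2)
= (-33 - 9i) / 10
= -33/10 - (9/10)i


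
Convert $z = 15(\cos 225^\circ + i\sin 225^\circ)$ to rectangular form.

a = r cos θ = 15 * -sqrt(2)/2 = -15*sqrt(2)/2
b = r sin θ = 15 * -sqrt(2)/2 = -15*sqrt(2)/2
z = -15*sqrt(2)/2 - (15*sqrt(2)/2)i


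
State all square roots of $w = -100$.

|w| = 100, arg(w) = 180°
Root modulus = 100^(1/2) = 10
Root arguments: θ_k = (180° + 360°k)/2 for k = 0, 1, ..., 1
Roots: 10i, -10i


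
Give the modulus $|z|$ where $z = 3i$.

|z| = sqrt(a^2 + b^2) = sqrt(0^2 + 3^2) = sqrt(9) = 3


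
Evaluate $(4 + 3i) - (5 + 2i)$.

(4 - 5) + (3 - 2)i = -1 + i


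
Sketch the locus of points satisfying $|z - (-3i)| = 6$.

|z - z0| = r describes a circle centered at z0 with radius r
Here z0 = -3i and r = 6
Locus: Circle centered at (0, -3) with radius 6


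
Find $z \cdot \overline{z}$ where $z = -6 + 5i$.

z * conjugate(z) = |z|^2 = a^2 + b^2
= (-6)^2 + 5^2 = 61


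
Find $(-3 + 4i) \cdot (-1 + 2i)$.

(a1*a2 - b1*b2) + (a1*b2 + b1*a2)i
= (3 - 8) + (-6 + (-4))i
= -5 - 10i


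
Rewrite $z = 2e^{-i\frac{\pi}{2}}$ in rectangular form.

a = r cos θ = 2 * 0 = 0
b = r sin θ = 2 * -1 = -2
z = -2i


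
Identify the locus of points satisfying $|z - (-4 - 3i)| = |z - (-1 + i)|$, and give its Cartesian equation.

|z - z1| = |z - z2| means z is equidistant from z1 and z2,
i.e. the perpendicular bisector of the segment from (-4, -3) to (-1, 1) (midpoint (-5/2, -1)).
With z = x + yi, square both sides:
(x - (-4))^2 + (y - (-3))^2 = (x - (-1))^2 + (y - 1)^2
The x^2 and y^2 terms cancel: 6x + 8y = 2 - 25 = -23
Simplify: 6x + 8y = -23
Locus: Perpendicular bisector of the segment from (-4, -3) to (-1, 1): the line 6x + 8y = -23


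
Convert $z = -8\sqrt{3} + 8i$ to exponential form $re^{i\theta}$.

r = |z| = sqrt((-8*sqrt(3))^2 + (8)^2) = sqrt(192 + 64) = sqrt(256) = 16
θ = arctan(b/a) = arctan(8/-13.8564) (quadrant-adjusted) = 150° = 5π/6
z = 16e^(i*5π/6)


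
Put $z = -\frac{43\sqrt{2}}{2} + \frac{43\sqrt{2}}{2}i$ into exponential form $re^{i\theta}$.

r = |z| = sqrt((-43*sqrt(2)/2)^2 + (43*sqrt(2)/2)^2) = sqrt(1849/2 + 1849/2) = sqrt(1849) = 43
θ = arctan(b/a) = arctan(30.4056/-30.4056) (quadrant-adjusted) = 135° = 3π/4
z = 43e^(i*3π/4)


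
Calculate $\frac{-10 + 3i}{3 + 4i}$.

Multiply numerator and denominator by conjugate (3 - 4i):
= (-10 + 3i)(3 - 4i) / (3^2 + 4^2)
= (-18 + 49i) / 25
= -18/25 + (49/25)i


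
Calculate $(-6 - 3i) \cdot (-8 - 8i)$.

(a1*a2 - b1*b2) + (a1*b2 + b1*a2)i
= (48 - 24) + (48 + 24)i
= 24 + 72i


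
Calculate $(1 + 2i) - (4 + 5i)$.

(1 - 4) + (2 - 5)i = -3 - 3i


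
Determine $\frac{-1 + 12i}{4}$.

Divisor is real, so divide each part by 4:
= -1/4 + 3i


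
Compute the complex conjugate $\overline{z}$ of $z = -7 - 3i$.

If z = a + bi, then conjugate(z) = a - bi
conjugate(-7 - 3i) = -7 + 3i


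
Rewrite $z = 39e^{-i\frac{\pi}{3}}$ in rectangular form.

a = r cos θ = 39 * 1/2 = 39/2
b = r sin θ = 39 * -sqrt(3)/2 = -39*sqrt(3)/2
z = 39/2 - (39*sqrt(3)/2)i


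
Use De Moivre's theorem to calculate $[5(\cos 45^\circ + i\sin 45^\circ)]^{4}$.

By De Moivre: z^n = r^n(cos(nθ) + i sin(nθ))
= 5^4(cos(4*45°) + i sin(4*45°))
= 625(cos 180° + i sin 180°)
= -625


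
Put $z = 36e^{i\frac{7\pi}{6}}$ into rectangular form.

a = r cos θ = 36 * -sqrt(3)/2 = -18*sqrt(3)
b = r sin θ = 36 * -1/2 = -18
z = -18*sqrt(3) - 18i


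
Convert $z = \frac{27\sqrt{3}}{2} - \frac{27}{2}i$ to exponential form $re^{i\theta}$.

r = |z| = sqrt((27*sqrt(3)/2)^2 + (-27/2)^2) = sqrt(2187/4 + 729/4) = sqrt(729) = 27
θ = arctan(b/a) = arctan(-13.5/23.3827) (quadrant-adjusted) = -30° = -π/6
z = 27e^(-i*π/6)


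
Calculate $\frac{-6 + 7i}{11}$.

Divisor is real, so divide each part by 11:
= -6/11 + (7/11)i


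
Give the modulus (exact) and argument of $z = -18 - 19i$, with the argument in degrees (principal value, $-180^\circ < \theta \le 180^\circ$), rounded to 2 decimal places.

|z| = sqrt((-18)^2 + (-19)^2) = sqrt(685)
arg(z) = arctan(b/a) = arctan(-19/-18) (quadrant-adjusted) = -133.45°


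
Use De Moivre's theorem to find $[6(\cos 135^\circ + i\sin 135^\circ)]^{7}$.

By De Moivre: z^n = r^n(cos(nθ) + i sin(nθ))
= 6^7(cos(7*135°) + i sin(7*135°))
= 279936(cos 225° + i sin 225°)
= -139968*sqrt(2) - 139968*sqrt(2)i


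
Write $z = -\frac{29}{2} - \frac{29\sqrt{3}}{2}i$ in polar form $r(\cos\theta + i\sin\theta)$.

r = |z| = sqrt(a^2 + b^2) = sqrt((-29/2)^2 + (-29*sqrt(3)/2)^2) = sqrt(841/4 + 2523/4) = sqrt(841) = 29
θ = arctan(b/a) = arctan(-25.1147/-14.5) (quadrant-adjusted) = 240°
z = 29(cos 240° + i sin 240°)


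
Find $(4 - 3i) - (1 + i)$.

(4 - 1) + (-3 - 1)i = 3 - 4i


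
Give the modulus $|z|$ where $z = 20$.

|z| = sqrt(a^2 + b^2) = sqrt(20^2 + 0^2) = sqrt(400) = 20


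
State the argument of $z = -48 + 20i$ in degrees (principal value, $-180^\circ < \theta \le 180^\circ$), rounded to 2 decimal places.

θ = arctan(b/a) = arctan(20/-48) (quadrant-adjusted) = 157.38°


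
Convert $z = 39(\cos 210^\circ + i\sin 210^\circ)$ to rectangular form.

a = r cos θ = 39 * -sqrt(3)/2 = -39*sqrt(3)/2
b = r sin θ = 39 * -1/2 = -39/2
z = -39*sqrt(3)/2 - (39/2)i


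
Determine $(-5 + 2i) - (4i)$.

(-5 - 0) + (2 - 4)i = -5 - 2i


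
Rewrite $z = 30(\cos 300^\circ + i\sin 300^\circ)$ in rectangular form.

a = r cos θ = 30 * 1/2 = 15
b = r sin θ = 30 * -sqrt(3)/2 = -15*sqrt(3)
z = 15 - 15*sqrt(3)i


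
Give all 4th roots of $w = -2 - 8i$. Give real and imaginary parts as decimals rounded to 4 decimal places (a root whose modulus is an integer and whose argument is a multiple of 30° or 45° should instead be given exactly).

|w| = sqrt(68) ≈ 8.246211, arg(w) ≈ 255.963757°
Root modulus = sqrt(68)^(1/4) ≈ 1.694586
Root arguments: θ_k = (arg(w) + 360°k)/4 for k = 0, 1, ..., 3
Compute each root as (root modulus)(cos θ_k + i sin θ_k) using full-precision intermediates, then round to 4 decimal places.
Roots: 0.7431 + 1.5230i, -1.5230 + 0.7431i, -0.7431 - 1.5230i, 1.5230 - 0.7431i


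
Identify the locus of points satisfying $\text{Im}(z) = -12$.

Im(z) = y where z = x + yi; the equation y = -12 is satisfied by all points with that y-coordinate
Locus: Horizontal line y = -12


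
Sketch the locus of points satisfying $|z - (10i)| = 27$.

|z - z0| = r describes a circle centered at z0 with radius r
Here z0 = 10i and r = 27
Locus: Circle centered at (0, 10) with radius 27


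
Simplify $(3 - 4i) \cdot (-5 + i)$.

(a1*a2 - b1*b2) + (a1*b2 + b1*a2)i
= (-15 - (-4)) + (3 + 20)i
= -11 + 23i


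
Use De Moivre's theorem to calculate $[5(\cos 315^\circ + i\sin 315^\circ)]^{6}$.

By De Moivre: z^n = r^n(cos(nθ) + i sin(nθ))
= 5^6(cos(6*315°) + i sin(6*315°))
= 15625(cos 90° + i sin 90°)
= 15625i


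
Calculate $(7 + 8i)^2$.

(a + bi)^2 = a^2 - b^2 + 2abi
= 7^2 - 8^2 + 2*7*8i
= -15 + 112i


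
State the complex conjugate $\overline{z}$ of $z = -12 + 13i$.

If z = a + bi, then conjugate(z) = a - bi
conjugate(-12 + 13i) = -12 - 13i


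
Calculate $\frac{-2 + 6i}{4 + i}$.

Multiply numerator and denominator by conjugate (4 - i):
= (-2 + 6i)(4 - i) / (4^2 + 1^2)
= (-2 + 26i) / 17
= -2/17 + (26/17)i


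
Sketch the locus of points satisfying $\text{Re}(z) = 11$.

Re(z) = x where z = x + yi; the equation x = 11 is satisfied by all points with that x-coordinate
Locus: Vertical line x = 11


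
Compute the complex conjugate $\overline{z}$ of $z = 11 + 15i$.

If z = a + bi, then conjugate(z) = a - bi
conjugate(11 + 15i) = 11 - 15i


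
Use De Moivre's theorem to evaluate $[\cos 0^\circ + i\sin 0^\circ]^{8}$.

By De Moivre: z^n = r^n(cos(nθ) + i sin(nθ))
= 1^8(cos(8*0°) + i sin(8*0°))
= 1(cos 0° + i sin 0°)
= 1


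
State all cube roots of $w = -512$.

|w| = 512, arg(w) = 180°
Root modulus = 512^(1/3) = 8
Root arguments: θ_k = (180° + 360°k)/3 for k = 0, 1, ..., 2
Roots: 4 + 4*sqrt(3)i, -8, 4 - 4*sqrt(3)i


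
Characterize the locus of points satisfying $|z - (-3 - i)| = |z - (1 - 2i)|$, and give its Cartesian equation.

|z - z1| = |z - z2| means z is equidistant from z1 and z2,
i.e. the perpendicular bisector of the segment from (-3, -1) to (1, -2) (midpoint (-1, -3/2)).
With z = x + yi, square both sides:
(x - (-3))^2 + (y - (-1))^2 = (x - 1)^2 + (y - (-2))^2
The x^2 and y^2 terms cancel: 8x + (-2)y = 5 - 10 = -5
Simplify: 8x - 2y = -5
Locus: Perpendicular bisector of the segment from (-3, -1) to (1, -2): the line 8x - 2y = -5


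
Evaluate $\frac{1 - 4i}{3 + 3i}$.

Multiply numerator and denominator by conjugate (3 - 3i):
= (1 - 4i)(3 - 3i) / (3^2 + 3^2)
= (-9 - 15i) / 18
Divide through by 3: (-3 - 5i) / 6
= -1/2 - (5/6)i


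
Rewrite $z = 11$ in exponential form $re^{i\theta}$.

r = |z| = sqrt((11)^2 + (0)^2) = sqrt(121 + 0) = sqrt(121) = 11
b = 0 and a > 0, so z lies on the positive real axis: θ = 0
z = 11e^(i*0) = 11


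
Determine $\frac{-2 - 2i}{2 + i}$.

Multiply numerator and denominator by conjugate (2 - i):
= (-2 - 2i)(2 - i) / (2^2 + 1^2)
= (-6 - 2i) / 5
= -6/5 - (2/5)i


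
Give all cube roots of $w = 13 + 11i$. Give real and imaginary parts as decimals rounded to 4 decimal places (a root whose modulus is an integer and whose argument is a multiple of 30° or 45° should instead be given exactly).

|w| = sqrt(290) ≈ 17.029386, arg(w) ≈ 40.236358°
Root modulus = sqrt(290)^(1/3) ≈ 2.572762
Root arguments: θ_k = (arg(w) + 360°k)/3 for k = 0, 1, ..., 2
Compute each root as (root modulus)(cos θ_k + i sin θ_k) using full-precision intermediates, then round to 4 decimal places.
Roots: 2.5026 + 0.5968i, -1.7681 + 1.8689i, -0.7345 - 2.4657i


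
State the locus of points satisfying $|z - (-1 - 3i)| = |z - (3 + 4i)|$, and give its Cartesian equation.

|z - z1| = |z - z2| means z is equidistant from z1 and z2,
i.e. the perpendicular bisector of the segment from (-1, -3) to (3, 4) (midpoint (1, 1/2)).
With z = x + yi, square both sides:
(x - (-1))^2 + (y - (-3))^2 = (x - 3)^2 + (y - 4)^2
The x^2 and y^2 terms cancel: 8x + 14y = 25 - 10 = 15
Simplify: 8x + 14y = 15
Locus: Perpendicular bisector of the segment from (-1, -3) to (3, 4): the line 8x + 14y = 15


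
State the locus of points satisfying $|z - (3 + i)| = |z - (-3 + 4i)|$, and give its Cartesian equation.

|z - z1| = |z - z2| means z is equidistant from z1 and z2,
i.e. the perpendicular bisector of the segment from (3, 1) to (-3, 4) (midpoint (0, 5/2)).
With z = x + yi, square both sides:
(x - 3)^2 + (y - 1)^2 = (x - (-3))^2 + (y - 4)^2
The x^2 and y^2 terms cancel: -12x + 6y = 25 - 10 = 15
Simplify: 4x - 2y = -5
Locus: Perpendicular bisector of the segment from (3, 1) to (-3, 4): the line 4x - 2y = -5


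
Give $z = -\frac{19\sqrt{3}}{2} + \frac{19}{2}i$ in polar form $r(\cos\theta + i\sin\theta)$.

r = |z| = sqrt(a^2 + b^2) = sqrt((-19*sqrt(3)/2)^2 + (19/2)^2) = sqrt(1083/4 + 361/4) = sqrt(361) = 19
θ = arctan(b/a) = arctan(9.5/-16.4545) (quadrant-adjusted) = 150°
z = 19(cos 150° + i sin 150°)


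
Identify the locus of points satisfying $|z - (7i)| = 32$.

|z - z0| = r describes a circle centered at z0 with radius r
Here z0 = 7i and r = 32
Locus: Circle centered at (0, 7) with radius 32


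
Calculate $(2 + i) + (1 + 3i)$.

(2 + 1) + (1 + 3)i = 3 + 4i


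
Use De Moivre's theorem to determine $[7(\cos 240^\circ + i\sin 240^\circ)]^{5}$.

By De Moivre: z^n = r^n(cos(nθ) + i sin(nθ))
= 7^5(cos(5*240°) + i sin(5*240°))
= 16807(cos 120° + i sin 120°)
= -16807/2 + (16807*sqrt(3)/2)i


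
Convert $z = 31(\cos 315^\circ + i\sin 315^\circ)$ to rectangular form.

a = r cos θ = 31 * sqrt(2)/2 = 31*sqrt(2)/2
b = r sin θ = 31 * -sqrt(2)/2 = -31*sqrt(2)/2
z = 31*sqrt(2)/2 - (31*sqrt(2)/2)i


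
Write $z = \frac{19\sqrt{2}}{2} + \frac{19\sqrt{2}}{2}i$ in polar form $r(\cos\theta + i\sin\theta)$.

r = |z| = sqrt(a^2 + b^2) = sqrt((19*sqrt(2)/2)^2 + (19*sqrt(2)/2)^2) = sqrt(361/2 + 361/2) = sqrt(361) = 19
θ = arctan(b/a) = arctan(13.435/13.435) (quadrant-adjusted) = 45°
z = 19(cos 45° + i sin 45°)


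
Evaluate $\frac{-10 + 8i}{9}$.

Divisor is real, so divide each part by 9:
= -10/9 + (8/9)i


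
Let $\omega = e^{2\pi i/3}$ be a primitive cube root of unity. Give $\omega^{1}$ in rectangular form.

ω^1 = e^(2πi·1/3) = e^(i·2π/3)
= cos(2π/3) + i sin(2π/3)
= -1/2 + (sqrt(3)/2)i


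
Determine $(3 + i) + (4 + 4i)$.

(3 + 4) + (1 + 4)i = 7 + 5i


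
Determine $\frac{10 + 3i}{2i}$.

Multiply numerator and denominator by conjugate (-2i):
= (10 + 3i)(-2i) / (0^2 + 2^2)
= (6 - 20i) / 4
Divide through by 2: (3 - 10i) / 2
= 3/2 - 5i


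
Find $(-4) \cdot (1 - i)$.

(a1*a2 - b1*b2) + (a1*b2 + b1*a2)i
= (-4 - 0) + (4 + 0)i
= -4 + 4i


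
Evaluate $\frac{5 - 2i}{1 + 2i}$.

Multiply numerator and denominator by conjugate (1 - 2i):
= (5 - 2i)(1 - 2i) / (1^2 + 2^2)
= (1 - 12i) / 5
= 1/5 - (12/5)i


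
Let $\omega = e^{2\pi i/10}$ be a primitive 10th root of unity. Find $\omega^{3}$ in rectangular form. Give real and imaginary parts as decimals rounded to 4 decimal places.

ω^3 = e^(2πi·3/10) = e^(i·3π/5)
= cos(3π/5) + i sin(3π/5)
= -0.3090 + 0.9511i


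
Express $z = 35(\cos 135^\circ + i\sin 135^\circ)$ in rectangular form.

a = r cos θ = 35 * -sqrt(2)/2 = -35*sqrt(2)/2
b = r sin θ = 35 * sqrt(2)/2 = 35*sqrt(2)/2
z = -35*sqrt(2)/2 + (35*sqrt(2)/2)i


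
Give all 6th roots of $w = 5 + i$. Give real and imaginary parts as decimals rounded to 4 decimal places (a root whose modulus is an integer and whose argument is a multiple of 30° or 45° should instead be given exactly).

|w| = sqrt(26) ≈ 5.099020, arg(w) ≈ 11.309932°
Root modulus = sqrt(26)^(1/6) ≈ 1.311941
Root arguments: θ_k = (arg(w) + 360°k)/6 for k = 0, 1, ..., 5
Compute each root as (root modulus)(cos θ_k + i sin θ_k) using full-precision intermediates, then round to 4 decimal places.
Roots: 1.3112 + 0.0432i, 0.6182 + 1.1571i, -0.6930 + 1.1140i, -1.3112 - 0.0432i, -0.6182 - 1.1571i, 0.6930 - 1.1140i


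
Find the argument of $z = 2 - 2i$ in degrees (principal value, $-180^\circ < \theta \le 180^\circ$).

θ = arctan(b/a) = arctan(-2/2) (quadrant-adjusted) = -45°


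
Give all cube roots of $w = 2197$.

|w| = 2197, arg(w) = 0°
Root modulus = 2197^(1/3) = 13
Root arguments: θ_k = (0° + 360°k)/3 for k = 0, 1, ..., 2
Roots: 13, -13/2 + (13*sqrt(3)/2)i, -13/2 - (13*sqrt(3)/2)i


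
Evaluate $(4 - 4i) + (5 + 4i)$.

(4 + 5) + (-4 + 4)i = 9


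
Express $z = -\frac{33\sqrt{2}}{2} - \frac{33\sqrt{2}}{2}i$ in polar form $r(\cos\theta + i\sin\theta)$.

r = |z| = sqrt(a^2 + b^2) = sqrt((-33*sqrt(2)/2)^2 + (-33*sqrt(2)/2)^2) = sqrt(1089/2 + 1089/2) = sqrt(1089) = 33
θ = arctan(b/a) = arctan(-23.3345/-23.3345) (quadrant-adjusted) = 225°
z = 33(cos 225° + i sin 225°)


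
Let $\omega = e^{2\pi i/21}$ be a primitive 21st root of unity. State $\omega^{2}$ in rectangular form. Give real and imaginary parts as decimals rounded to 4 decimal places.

ω^2 = e^(2πi·2/21) = e^(i·4π/21)
= cos(4π/21) + i sin(4π/21)
= 0.8262 + 0.5633i


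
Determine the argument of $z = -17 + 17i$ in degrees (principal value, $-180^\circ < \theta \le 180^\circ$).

θ = arctan(b/a) = arctan(17/-17) (quadrant-adjusted) = 135°


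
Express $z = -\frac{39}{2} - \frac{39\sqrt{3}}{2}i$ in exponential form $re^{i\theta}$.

r = |z| = sqrt((-39/2)^2 + (-39*sqrt(3)/2)^2) = sqrt(1521/4 + 4563/4) = sqrt(1521) = 39
θ = arctan(b/a) = arctan(-33.775/-19.5) (quadrant-adjusted) = -120° = -2π/3
z = 39e^(-i*2π/3)


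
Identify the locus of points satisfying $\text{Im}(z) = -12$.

Im(z) = y where z = x + yi; the equation y = -12 is satisfied by all points with that y-coordinate
Locus: Horizontal line y = -12


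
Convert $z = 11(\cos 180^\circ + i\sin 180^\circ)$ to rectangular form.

a = r cos θ = 11 * -1 = -11
b = r sin θ = 11 * 0 = 0
z = -11


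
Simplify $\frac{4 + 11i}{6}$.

Divisor is real, so divide each part by 6:
= 2/3 + (11/6)i


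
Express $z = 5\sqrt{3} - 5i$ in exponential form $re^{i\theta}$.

r = |z| = sqrt((5*sqrt(3))^2 + (-5)^2) = sqrt(75 + 25) = sqrt(100) = 10
θ = arctan(b/a) = arctan(-5/8.6603) (quadrant-adjusted) = -30° = -π/6
z = 10e^(-i*π/6)


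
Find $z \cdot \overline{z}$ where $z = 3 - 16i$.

z * conjugate(z) = |z|^2 = a^2 + b^2
= 3^2 + (-16)^2 = 265


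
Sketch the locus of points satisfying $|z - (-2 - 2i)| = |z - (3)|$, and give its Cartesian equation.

|z - z1| = |z - z2| means z is equidistant from z1 and z2,
i.e. the perpendicular bisector of the segment from (-2, -2) to (3, 0) (midpoint (1/2, -1)).
With z = x + yi, square both sides:
(x - (-2))^2 + (y - (-2))^2 = (x - 3)^2 + (y - 0)^2
The x^2 and y^2 terms cancel: 10x + 4y = 9 - 8 = 1
Simplify: 10x + 4y = 1
Locus: Perpendicular bisector of the segment from (-2, -2) to (3, 0): the line 10x + 4y = 1


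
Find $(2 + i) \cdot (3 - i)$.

(a1*a2 - b1*b2) + (a1*b2 + b1*a2)i
= (6 - (-1)) + (-2 + 3)i
= 7 + i


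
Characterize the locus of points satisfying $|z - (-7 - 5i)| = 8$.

|z - z0| = r describes a circle centered at z0 with radius r
Here z0 = -7 - 5i and r = 8
Locus: Circle centered at (-7, -5) with radius 8


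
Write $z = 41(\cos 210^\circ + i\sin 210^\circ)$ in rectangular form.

a = r cos θ = 41 * -sqrt(3)/2 = -41*sqrt(3)/2
b = r sin θ = 41 * -1/2 = -41/2
z = -41*sqrt(3)/2 - (41/2)i


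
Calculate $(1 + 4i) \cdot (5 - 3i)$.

(a1*a2 - b1*b2) + (a1*b2 + b1*a2)i
= (5 - (-12)) + (-3 + 20)i
= 17 + 17i


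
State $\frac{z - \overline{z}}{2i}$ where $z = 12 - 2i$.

z - conjugate(z) = 2bi
(z - conjugate(z))/(2i) = 2bi/(2i) = b = -2


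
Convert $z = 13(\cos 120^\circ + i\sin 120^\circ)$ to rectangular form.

a = r cos θ = 13 * -1/2 = -13/2
b = r sin θ = 13 * sqrt(3)/2 = 13*sqrt(3)/2
z = -13/2 + (13*sqrt(3)/2)i


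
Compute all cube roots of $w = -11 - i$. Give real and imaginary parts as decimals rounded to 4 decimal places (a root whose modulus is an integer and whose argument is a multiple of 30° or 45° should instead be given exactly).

|w| = sqrt(122) ≈ 11.045361, arg(w) ≈ 185.194429°
Root modulus = sqrt(122)^(1/3) ≈ 2.227033
Root arguments: θ_k = (arg(w) + 360°k)/3 for k = 0, 1, ..., 2
Compute each root as (root modulus)(cos θ_k + i sin θ_k) using full-precision intermediates, then round to 4 decimal places.
Roots: 1.0547 + 1.9614i, -2.2260 - 0.0673i, 1.1713 - 1.8941i


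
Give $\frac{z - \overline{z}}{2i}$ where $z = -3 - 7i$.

z - conjugate(z) = 2bi
(z - conjugate(z))/(2i) = 2bi/(2i) = b = -7


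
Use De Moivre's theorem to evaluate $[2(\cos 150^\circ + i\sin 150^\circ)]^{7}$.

By De Moivre: z^n = r^n(cos(nθ) + i sin(nθ))
= 2^7(cos(7*150°) + i sin(7*150°))
= 128(cos 330° + i sin 330°)
= 64*sqrt(3) - 64i


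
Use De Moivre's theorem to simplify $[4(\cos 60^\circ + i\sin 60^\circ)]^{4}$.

By De Moivre: z^n = r^n(cos(nθ) + i sin(nθ))
= 4^4(cos(4*60°) + i sin(4*60°))
= 256(cos 240° + i sin 240°)
= -128 - 128*sqrt(3)i


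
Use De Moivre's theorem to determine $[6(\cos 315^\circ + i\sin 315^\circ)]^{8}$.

By De Moivre: z^n = r^n(cos(nθ) + i sin(nθ))
= 6^8(cos(8*315°) + i sin(8*315°))
= 1679616(cos 0° + i sin 0°)
= 1679616


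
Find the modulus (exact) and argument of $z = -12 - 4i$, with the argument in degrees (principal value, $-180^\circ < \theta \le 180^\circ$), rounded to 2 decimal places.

|z| = sqrt((-12)^2 + (-4)^2) = sqrt(160)
arg(z) = arctan(b/a) = arctan(-4/-12) (quadrant-adjusted) = -161.57°


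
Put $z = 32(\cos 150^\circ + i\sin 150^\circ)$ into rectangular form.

a = r cos θ = 32 * -sqrt(3)/2 = -16*sqrt(3)
b = r sin θ = 32 * 1/2 = 16
z = -16*sqrt(3) + 16i


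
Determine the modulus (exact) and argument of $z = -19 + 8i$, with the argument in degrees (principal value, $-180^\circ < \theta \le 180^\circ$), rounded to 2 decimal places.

|z| = sqrt((-19)^2 + 8^2) = sqrt(425)
arg(z) = arctan(b/a) = arctan(8/-19) (quadrant-adjusted) = 157.17°


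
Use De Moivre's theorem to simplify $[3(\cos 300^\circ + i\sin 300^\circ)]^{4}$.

By De Moivre: z^n = r^n(cos(nθ) + i sin(nθ))
= 3^4(cos(4*300°) + i sin(4*300°))
= 81(cos 120° + i sin 120°)
= -81/2 + (81*sqrt(3)/2)i


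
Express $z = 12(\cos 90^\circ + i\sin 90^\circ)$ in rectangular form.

a = r cos θ = 12 * 0 = 0
b = r sin θ = 12 * 1 = 12
z = 12i


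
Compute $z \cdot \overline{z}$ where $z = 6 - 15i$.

z * conjugate(z) = |z|^2 = a^2 + b^2
= 6^2 + (-15)^2 = 261


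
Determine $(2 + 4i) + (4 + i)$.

(2 + 4) + (4 + 1)i = 6 + 5i


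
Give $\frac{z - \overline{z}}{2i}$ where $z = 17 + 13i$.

z - conjugate(z) = 2bi
(z - conjugate(z))/(2i) = 2bi/(2i) = b = 13


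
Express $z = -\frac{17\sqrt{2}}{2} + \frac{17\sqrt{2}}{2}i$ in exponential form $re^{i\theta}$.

r = |z| = sqrt((-17*sqrt(2)/2)^2 + (17*sqrt(2)/2)^2) = sqrt(289/2 + 289/2) = sqrt(289) = 17
θ = arctan(b/a) = arctan(12.0208/-12.0208) (quadrant-adjusted) = 135° = 3π/4
z = 17e^(i*3π/4)


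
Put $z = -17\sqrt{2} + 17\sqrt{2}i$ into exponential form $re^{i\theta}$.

r = |z| = sqrt((-17*sqrt(2))^2 + (17*sqrt(2))^2) = sqrt(578 + 578) = sqrt(1156) = 34
θ = arctan(b/a) = arctan(24.0416/-24.0416) (quadrant-adjusted) = 135° = 3π/4
z = 34e^(i*3π/4)


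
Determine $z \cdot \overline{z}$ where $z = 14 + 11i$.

z * conjugate(z) = |z|^2 = a^2 + b^2
= 14^2 + 11^2 = 317


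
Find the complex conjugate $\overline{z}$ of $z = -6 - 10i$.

If z = a + bi, then conjugate(z) = a - bi
conjugate(-6 - 10i) = -6 + 10i


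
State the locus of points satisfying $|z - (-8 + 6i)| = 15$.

|z - z0| = r describes a circle centered at z0 with radius r
Here z0 = -8 + 6i and r = 15
Locus: Circle centered at (-8, 6) with radius 15


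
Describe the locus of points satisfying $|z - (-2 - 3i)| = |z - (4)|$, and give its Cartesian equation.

|z - z1| = |z - z2| means z is equidistant from z1 and z2,
i.e. the perpendicular bisector of the segment from (-2, -3) to (4, 0) (midpoint (1, -3/2)).
With z = x + yi, square both sides:
(x - (-2))^2 + (y - (-3))^2 = (x - 4)^2 + (y - 0)^2
The x^2 and y^2 terms cancel: 12x + 6y = 16 - 13 = 3
Simplify: 4x + 2y = 1
Locus: Perpendicular bisector of the segment from (-2, -3) to (4, 0): the line 4x + 2y = 1


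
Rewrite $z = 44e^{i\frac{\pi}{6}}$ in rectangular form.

a = r cos θ = 44 * sqrt(3)/2 = 22*sqrt(3)
b = r sin θ = 44 * 1/2 = 22
z = 22*sqrt(3) + 22i


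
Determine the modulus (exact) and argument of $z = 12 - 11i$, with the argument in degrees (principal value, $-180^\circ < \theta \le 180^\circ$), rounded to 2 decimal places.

|z| = sqrt(12^2 + (-11)^2) = sqrt(265)
arg(z) = arctan(b/a) = arctan(-11/12) (quadrant-adjusted) = -42.51°


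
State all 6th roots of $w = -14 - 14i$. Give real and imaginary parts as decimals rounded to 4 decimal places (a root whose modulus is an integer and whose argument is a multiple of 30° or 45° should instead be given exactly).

|w| = sqrt(392) ≈ 19.798990, arg(w) = 225°
Root modulus = sqrt(392)^(1/6) ≈ 1.644778
Root arguments: θ_k = (225° + 360°k)/6 for k = 0, 1, ..., 5
Compute each root as (root modulus)(cos θ_k + i sin θ_k) using full-precision intermediates, then round to 4 decimal places.
Roots: 1.3049 + 1.0013i, -0.2147 + 1.6307i, -1.5196 + 0.6294i, -1.3049 - 1.0013i, 0.2147 - 1.6307i, 1.5196 - 0.6294i


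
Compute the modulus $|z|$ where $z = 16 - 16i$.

|z| = sqrt(a^2 + b^2) = sqrt(16^2 + (-16)^2) = sqrt(512) = sqrt(512)


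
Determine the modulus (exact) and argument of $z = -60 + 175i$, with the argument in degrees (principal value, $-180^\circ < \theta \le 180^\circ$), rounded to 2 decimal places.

|z| = sqrt((-60)^2 + 175^2) = 185
arg(z) = arctan(b/a) = arctan(175/-60) (quadrant-adjusted) = 108.92°


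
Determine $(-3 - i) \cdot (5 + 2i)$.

(a1*a2 - b1*b2) + (a1*b2 + b1*a2)i
= (-15 - (-2)) + (-6 + (-5))i
= -13 - 11i


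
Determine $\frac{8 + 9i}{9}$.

Divisor is real, so divide each part by 9:
= 8/9 + i


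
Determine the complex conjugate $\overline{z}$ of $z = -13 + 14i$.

If z = a + bi, then conjugate(z) = a - bi
conjugate(-13 + 14i) = -13 - 14i


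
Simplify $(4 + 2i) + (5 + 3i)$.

(4 + 5) + (2 + 3)i = 9 + 5i


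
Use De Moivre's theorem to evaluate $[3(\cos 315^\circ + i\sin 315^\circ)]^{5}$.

By De Moivre: z^n = r^n(cos(nθ) + i sin(nθ))
= 3^5(cos(5*315°) + i sin(5*315°))
= 243(cos 135° + i sin 135°)
= -243*sqrt(2)/2 + (243*sqrt(2)/2)i


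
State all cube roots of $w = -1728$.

|w| = 1728, arg(w) = 180°
Root modulus = 1728^(1/3) = 12
Root arguments: θ_k = (180° + 360°k)/3 for k = 0, 1, ..., 2
Roots: 6 + 6*sqrt(3)i, -12, 6 - 6*sqrt(3)i


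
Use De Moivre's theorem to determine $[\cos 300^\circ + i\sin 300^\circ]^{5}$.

By De Moivre: z^n = r^n(cos(nθ) + i sin(nθ))
= 1^5(cos(5*300°) + i sin(5*300°))
= 1(cos 60° + i sin 60°)
= 1/2 + (sqrt(3)/2)i


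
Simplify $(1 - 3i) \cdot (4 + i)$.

(a1*a2 - b1*b2) + (a1*b2 + b1*a2)i
= (4 - (-3)) + (1 + (-12))i
= 7 - 11i


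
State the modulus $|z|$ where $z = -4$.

|z| = sqrt(a^2 + b^2) = sqrt((-4)^2 + 0^2) = sqrt(16) = 4


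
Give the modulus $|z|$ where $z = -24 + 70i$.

|z| = sqrt(a^2 + b^2) = sqrt((-24)^2 + 70^2) = sqrt(5476) = 74


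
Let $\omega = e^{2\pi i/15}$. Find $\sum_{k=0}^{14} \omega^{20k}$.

Let ζ = ω^20 = e^(2πi·20/15). Since 15 ∤ 20, ζ ≠ 1.
Sum = Σ_{k=0}^{14} ζ^k = (ζ^15 - 1)/(ζ - 1) = (ω^{20·15} - 1)/(ζ - 1) = (1 - 1)/(ζ - 1) = 0


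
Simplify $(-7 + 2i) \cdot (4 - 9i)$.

(a1*a2 - b1*b2) + (a1*b2 + b1*a2)i
= (-28 - (-18)) + (63 + 8)i
= -10 + 71i


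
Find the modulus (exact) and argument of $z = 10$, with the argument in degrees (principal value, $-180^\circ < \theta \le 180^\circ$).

|z| = sqrt(10^2 + 0^2) = 10
b = 0 and a > 0, so z lies on the positive real axis: arg(z) = 0°


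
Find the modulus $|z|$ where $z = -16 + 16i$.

|z| = sqrt(a^2 + b^2) = sqrt((-16)^2 + 16^2) = sqrt(512) = sqrt(512)


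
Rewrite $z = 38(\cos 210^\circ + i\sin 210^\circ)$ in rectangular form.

a = r cos θ = 38 * -sqrt(3)/2 = -19*sqrt(3)
b = r sin θ = 38 * -1/2 = -19
z = -19*sqrt(3) - 19i


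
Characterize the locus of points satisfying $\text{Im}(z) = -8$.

Im(z) = y where z = x + yi; the equation y = -8 is satisfied by all points with that y-coordinate
Locus: Horizontal line y = -8


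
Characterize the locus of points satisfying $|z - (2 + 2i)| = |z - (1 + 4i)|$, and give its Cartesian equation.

|z - z1| = |z - z2| means z is equidistant from z1 and z2,
i.e. the perpendicular bisector of the segment from (2, 2) to (1, 4) (midpoint (3/2, 3)).
With z = x + yi, square both sides:
(x - 2)^2 + (y - 2)^2 = (x - 1)^2 + (y - 4)^2
The x^2 and y^2 terms cancel: -2x + 4y = 17 - 8 = 9
Simplify: 2x - 4y = -9
Locus: Perpendicular bisector of the segment from (2, 2) to (1, 4): the line 2x - 4y = -9


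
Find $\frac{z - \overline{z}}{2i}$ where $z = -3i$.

z - conjugate(z) = 2bi
(z - conjugate(z))/(2i) = 2bi/(2i) = b = -3


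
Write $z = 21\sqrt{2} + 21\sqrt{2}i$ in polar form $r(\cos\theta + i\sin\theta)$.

r = |z| = sqrt(a^2 + b^2) = sqrt((21*sqrt(2))^2 + (21*sqrt(2))^2) = sqrt(882 + 882) = sqrt(1764) = 42
θ = arctan(b/a) = arctan(29.6985/29.6985) (quadrant-adjusted) = 45°
z = 42(cos 45° + i sin 45°)


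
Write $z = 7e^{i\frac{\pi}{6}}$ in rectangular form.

a = r cos θ = 7 * sqrt(3)/2 = 7*sqrt(3)/2
b = r sin θ = 7 * 1/2 = 7/2
z = 7*sqrt(3)/2 + (7/2)i


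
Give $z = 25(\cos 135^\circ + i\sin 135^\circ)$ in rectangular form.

a = r cos θ = 25 * -sqrt(2)/2 = -25*sqrt(2)/2
b = r sin θ = 25 * sqrt(2)/2 = 25*sqrt(2)/2
z = -25*sqrt(2)/2 + (25*sqrt(2)/2)i


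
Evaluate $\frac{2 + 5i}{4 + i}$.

Multiply numerator and denominator by conjugate (4 - i):
= (2 + 5i)(4 - i) / (4^2 + 1^2)
= (13 + 18i) / 17
= 13/17 + (18/17)i


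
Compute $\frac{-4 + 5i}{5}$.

Divisor is real, so divide each part by 5:
= -4/5 + i


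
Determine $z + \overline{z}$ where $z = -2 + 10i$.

z + conjugate(z) = (a + bi) + (a - bi) = 2a
= 2 * (-2) = -4


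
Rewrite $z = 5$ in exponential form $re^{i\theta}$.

r = |z| = sqrt((5)^2 + (0)^2) = sqrt(25 + 0) = sqrt(25) = 5
b = 0 and a > 0, so z lies on the positive real axis: θ = 0
z = 5e^(i*0) = 5


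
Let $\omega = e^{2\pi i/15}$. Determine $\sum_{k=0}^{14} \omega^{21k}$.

Let ζ = ω^21 = e^(2πi·21/15). Since 15 ∤ 21, ζ ≠ 1.
Sum = Σ_{k=0}^{14} ζ^k = (ζ^15 - 1)/(ζ - 1) = (ω^{21·15} - 1)/(ζ - 1) = (1 - 1)/(ζ - 1) = 0


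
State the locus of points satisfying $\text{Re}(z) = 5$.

Re(z) = x where z = x + yi; the equation x = 5 is satisfied by all points with that x-coordinate
Locus: Vertical line x = 5


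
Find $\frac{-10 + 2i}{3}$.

Divisor is real, so divide each part by 3:
= -10/3 + (2/3)i


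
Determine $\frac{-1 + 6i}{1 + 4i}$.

Multiply numerator and denominator by conjugate (1 - 4i):
= (-1 + 6i)(1 - 4i) / (1^2 + 4^2)
= (23 + 10i) / 17
= 23/17 + (10/17)i


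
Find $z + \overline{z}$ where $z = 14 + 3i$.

z + conjugate(z) = (a + bi) + (a - bi) = 2a
= 2 * 14 = 28


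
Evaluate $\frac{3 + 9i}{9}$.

Divisor is real, so divide each part by 9:
= 1/3 + i


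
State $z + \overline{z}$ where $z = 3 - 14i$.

z + conjugate(z) = (a + bi) + (a - bi) = 2a
= 2 * 3 = 6


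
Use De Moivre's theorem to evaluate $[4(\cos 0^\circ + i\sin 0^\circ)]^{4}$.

By De Moivre: z^n = r^n(cos(nθ) + i sin(nθ))
= 4^4(cos(4*0°) + i sin(4*0°))
= 256(cos 0° + i sin 0°)
= 256


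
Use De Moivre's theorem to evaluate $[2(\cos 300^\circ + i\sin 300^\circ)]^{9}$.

By De Moivre: z^n = r^n(cos(nθ) + i sin(nθ))
= 2^9(cos(9*300°) + i sin(9*300°))
= 512(cos 180° + i sin 180°)
= -512


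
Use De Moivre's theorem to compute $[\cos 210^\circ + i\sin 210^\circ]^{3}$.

By De Moivre: z^n = r^n(cos(nθ) + i sin(nθ))
= 1^3(cos(3*210°) + i sin(3*210°))
= 1(cos 270° + i sin 270°)
= -i


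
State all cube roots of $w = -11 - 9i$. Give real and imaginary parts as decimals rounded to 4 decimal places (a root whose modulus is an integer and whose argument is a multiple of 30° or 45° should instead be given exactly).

|w| = sqrt(202) ≈ 14.212670, arg(w) ≈ 219.289407°
Root modulus = sqrt(202)^(1/3) ≈ 2.422285
Root arguments: θ_k = (arg(w) + 360°k)/3 for k = 0, 1, ..., 2
Compute each root as (root modulus)(cos θ_k + i sin θ_k) using full-precision intermediates, then round to 4 decimal places.
Roots: 0.7043 + 2.3176i, -2.3593 - 0.5489i, 1.6550 - 1.7688i


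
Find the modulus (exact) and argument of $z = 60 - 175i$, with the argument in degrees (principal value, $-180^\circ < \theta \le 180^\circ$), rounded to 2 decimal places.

|z| = sqrt(60^2 + (-175)^2) = 185
arg(z) = arctan(b/a) = arctan(-175/60) (quadrant-adjusted) = -71.08°


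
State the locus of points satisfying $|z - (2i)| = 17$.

|z - z0| = r describes a circle centered at z0 with radius r
Here z0 = 2i and r = 17
Locus: Circle centered at (0, 2) with radius 17


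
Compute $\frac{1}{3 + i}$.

Multiply numerator and denominator by conjugate (3 - i):
= (1)(3 - i) / (3^2 + 1^2)
= (3 - i) / 10
= 3/10 - (1/10)i


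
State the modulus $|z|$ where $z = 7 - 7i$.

|z| = sqrt(a^2 + b^2) = sqrt(7^2 + (-7)^2) = sqrt(98) = sqrt(98)


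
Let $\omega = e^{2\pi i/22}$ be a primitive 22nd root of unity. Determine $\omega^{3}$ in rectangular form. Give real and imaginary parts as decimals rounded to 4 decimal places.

ω^3 = e^(2πi·3/22) = e^(i·3π/11)
= cos(3π/11) + i sin(3π/11)
= 0.6549 + 0.7557i


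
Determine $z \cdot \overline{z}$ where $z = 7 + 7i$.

z * conjugate(z) = |z|^2 = a^2 + b^2
= 7^2 + 7^2 = 98


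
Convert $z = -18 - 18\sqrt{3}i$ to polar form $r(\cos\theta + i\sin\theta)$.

r = |z| = sqrt(a^2 + b^2) = sqrt((-18)^2 + (-18*sqrt(3))^2) = sqrt(324 + 972) = sqrt(1296) = 36
θ = arctan(b/a) = arctan(-31.1769/-18) (quadrant-adjusted) = 240°
z = 36(cos 240° + i sin 240°)


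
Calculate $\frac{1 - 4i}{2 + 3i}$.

Multiply numerator and denominator by conjugate (2 - 3i):
= (1 - 4i)(2 - 3i) / (2^2 + 3^2)
= (-10 - 11i) / 13
= -10/13 - (11/13)i


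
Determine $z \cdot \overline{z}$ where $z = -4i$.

z * conjugate(z) = |z|^2 = a^2 + b^2
= 0^2 + (-4)^2 = 16


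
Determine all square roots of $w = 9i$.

|w| = 9, arg(w) = 90°
Root modulus = 9^(1/2) = 3
Root arguments: θ_k = (90° + 360°k)/2 for k = 0, 1, ..., 1
Roots: 3*sqrt(2)/2 + (3*sqrt(2)/2)i, -3*sqrt(2)/2 - (3*sqrt(2)/2)i


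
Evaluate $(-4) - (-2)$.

(-4 - (-2)) + (0 - 0)i = -2


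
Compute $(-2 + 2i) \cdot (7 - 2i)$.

(a1*a2 - b1*b2) + (a1*b2 + b1*a2)i
= (-14 - (-4)) + (4 + 14)i
= -10 + 18i


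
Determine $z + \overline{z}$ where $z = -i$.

z + conjugate(z) = (a + bi) + (a - bi) = 2a
= 2 * 0 = 0


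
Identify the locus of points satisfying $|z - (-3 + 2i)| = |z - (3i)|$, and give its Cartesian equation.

|z - z1| = |z - z2| means z is equidistant from z1 and z2,
i.e. the perpendicular bisector of the segment from (-3, 2) to (0, 3) (midpoint (-3/2, 5/2)).
With z = x + yi, square both sides:
(x - (-3))^2 + (y - 2)^2 = (x - 0)^2 + (y - 3)^2
The x^2 and y^2 terms cancel: 6x + 2y = 9 - 13 = -4
Simplify: 3x + y = -2
Locus: Perpendicular bisector of the segment from (-3, 2) to (0, 3): the line 3x + y = -2


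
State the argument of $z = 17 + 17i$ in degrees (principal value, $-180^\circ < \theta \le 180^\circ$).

θ = arctan(b/a) = arctan(17/17) (quadrant-adjusted) = 45°


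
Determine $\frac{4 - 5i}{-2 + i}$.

Multiply numerator and denominator by conjugate (-2 - i):
= (4 - 5i)(-2 - i) / ((-2)^2 + 1^2)
= (-13 + 6i) / 5
= -13/5 + (6/5)i


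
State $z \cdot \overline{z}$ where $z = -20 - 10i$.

z * conjugate(z) = |z|^2 = a^2 + b^2
= (-20)^2 + (-10)^2 = 500


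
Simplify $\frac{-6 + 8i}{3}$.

Divisor is real, so divide each part by 3:
= -2 + (8/3)i


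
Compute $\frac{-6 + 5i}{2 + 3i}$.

Multiply numerator and denominator by conjugate (2 - 3i):
= (-6 + 5i)(2 - 3i) / (2^2 + 3^2)
= (3 + 28i) / 13
= 3/13 + (28/13)i


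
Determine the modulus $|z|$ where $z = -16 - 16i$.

|z| = sqrt(a^2 + b^2) = sqrt((-16)^2 + (-16)^2) = sqrt(512) = sqrt(512)


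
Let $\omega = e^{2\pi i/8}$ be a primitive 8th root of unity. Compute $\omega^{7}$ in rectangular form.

ω^7 = e^(2πi·7/8) = e^(i·7π/4)
= cos(7π/4) + i sin(7π/4)
= sqrt(2)/2 - (sqrt(2)/2)i


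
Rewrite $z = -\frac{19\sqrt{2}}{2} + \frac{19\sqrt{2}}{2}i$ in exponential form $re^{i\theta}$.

r = |z| = sqrt((-19*sqrt(2)/2)^2 + (19*sqrt(2)/2)^2) = sqrt(361/2 + 361/2) = sqrt(361) = 19
θ = arctan(b/a) = arctan(13.435/-13.435) (quadrant-adjusted) = 135° = 3π/4
z = 19e^(i*3π/4)


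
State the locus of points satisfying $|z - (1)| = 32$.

|z - z0| = r describes a circle centered at z0 with radius r
Here z0 = 1 and r = 32
Locus: Circle centered at (1, 0) with radius 32


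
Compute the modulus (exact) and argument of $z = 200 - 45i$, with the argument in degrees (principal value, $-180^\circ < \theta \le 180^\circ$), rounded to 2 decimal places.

|z| = sqrt(200^2 + (-45)^2) = 205
arg(z) = arctan(b/a) = arctan(-45/200) (quadrant-adjusted) = -12.68°


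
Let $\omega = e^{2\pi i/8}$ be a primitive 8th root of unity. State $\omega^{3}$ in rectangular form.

ω^3 = e^(2πi·3/8) = e^(i·3π/4)
= cos(3π/4) + i sin(3π/4)
= -sqrt(2)/2 + (sqrt(2)/2)i


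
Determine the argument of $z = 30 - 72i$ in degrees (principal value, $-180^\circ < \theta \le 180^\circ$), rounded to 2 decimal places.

θ = arctan(b/a) = arctan(-72/30) (quadrant-adjusted) = -67.38°


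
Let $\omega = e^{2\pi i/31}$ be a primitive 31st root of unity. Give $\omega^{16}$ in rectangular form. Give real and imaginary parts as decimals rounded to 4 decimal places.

ω^16 = e^(2πi·16/31) = e^(i·32π/31)
= cos(32π/31) + i sin(32π/31)
= -0.9949 - 0.1012i


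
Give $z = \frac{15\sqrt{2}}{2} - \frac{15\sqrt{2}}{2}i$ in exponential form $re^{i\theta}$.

r = |z| = sqrt((15*sqrt(2)/2)^2 + (-15*sqrt(2)/2)^2) = sqrt(225/2 + 225/2) = sqrt(225) = 15
θ = arctan(b/a) = arctan(-10.6066/10.6066) (quadrant-adjusted) = -45° = -π/4
z = 15e^(-i*π/4)


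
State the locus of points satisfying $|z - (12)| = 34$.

|z - z0| = r describes a circle centered at z0 with radius r
Here z0 = 12 and r = 34
Locus: Circle centered at (12, 0) with radius 34


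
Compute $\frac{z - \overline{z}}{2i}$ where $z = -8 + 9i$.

z - conjugate(z) = 2bi
(z - conjugate(z))/(2i) = 2bi/(2i) = b = 9


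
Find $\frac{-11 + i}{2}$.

Divisor is real, so divide each part by 2:
= -11/2 + (1/2)i


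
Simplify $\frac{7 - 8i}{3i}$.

Multiply numerator and denominator by conjugate (-3i):
= (7 - 8i)(-3i) / (0^2 + 3^2)
= (-24 - 21i) / 9
Divide through by 3: (-8 - 7i) / 3
= -8/3 - (7/3)i


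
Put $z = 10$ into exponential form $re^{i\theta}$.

r = |z| = sqrt((10)^2 + (0)^2) = sqrt(100 + 0) = sqrt(100) = 10
b = 0 and a > 0, so z lies on the positive real axis: θ = 0
z = 10e^(i*0) = 10


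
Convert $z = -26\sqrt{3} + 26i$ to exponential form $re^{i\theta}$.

r = |z| = sqrt((-26*sqrt(3))^2 + (26)^2) = sqrt(2028 + 676) = sqrt(2704) = 52
θ = arctan(b/a) = arctan(26/-45.0333) (quadrant-adjusted) = 150° = 5π/6
z = 52e^(i*5π/6)


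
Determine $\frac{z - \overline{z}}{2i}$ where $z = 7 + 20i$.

z - conjugate(z) = 2bi
(z - conjugate(z))/(2i) = 2bi/(2i) = b = 20


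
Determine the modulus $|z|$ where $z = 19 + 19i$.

|z| = sqrt(a^2 + b^2) = sqrt(19^2 + 19^2) = sqrt(722) = sqrt(722)


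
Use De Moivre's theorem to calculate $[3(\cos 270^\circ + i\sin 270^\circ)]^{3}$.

By De Moivre: z^n = r^n(cos(nθ) + i sin(nθ))
= 3^3(cos(3*270°) + i sin(3*270°))
= 27(cos 90° + i sin 90°)
= 27i


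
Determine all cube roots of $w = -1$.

|w| = 1, arg(w) = 180°
Root modulus = 1^(1/3) = 1
Root arguments: θ_k = (180° + 360°k)/3 for k = 0, 1, ..., 2
Roots: 1/2 + (sqrt(3)/2)i, -1, 1/2 - (sqrt(3)/2)i


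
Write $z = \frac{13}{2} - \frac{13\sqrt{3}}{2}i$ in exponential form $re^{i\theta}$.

r = |z| = sqrt((13/2)^2 + (-13*sqrt(3)/2)^2) = sqrt(169/4 + 507/4) = sqrt(169) = 13
θ = arctan(b/a) = arctan(-11.2583/6.5) (quadrant-adjusted) = -60° = -π/3
z = 13e^(-i*π/3)


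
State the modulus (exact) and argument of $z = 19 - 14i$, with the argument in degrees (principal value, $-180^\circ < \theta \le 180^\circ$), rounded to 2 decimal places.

|z| = sqrt(19^2 + (-14)^2) = sqrt(557)
arg(z) = arctan(b/a) = arctan(-14/19) (quadrant-adjusted) = -36.38°


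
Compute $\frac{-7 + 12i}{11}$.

Divisor is real, so divide each part by 11:
= -7/11 + (12/11)i
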